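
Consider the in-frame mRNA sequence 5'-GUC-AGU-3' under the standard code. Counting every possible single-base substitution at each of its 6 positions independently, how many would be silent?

4

Codon 1 (GUC, Val): 3 synonymous substitutions.
Codon 2 (AGU, Ser): 1 synonymous substitution.
Total: 3 + 1 = 4.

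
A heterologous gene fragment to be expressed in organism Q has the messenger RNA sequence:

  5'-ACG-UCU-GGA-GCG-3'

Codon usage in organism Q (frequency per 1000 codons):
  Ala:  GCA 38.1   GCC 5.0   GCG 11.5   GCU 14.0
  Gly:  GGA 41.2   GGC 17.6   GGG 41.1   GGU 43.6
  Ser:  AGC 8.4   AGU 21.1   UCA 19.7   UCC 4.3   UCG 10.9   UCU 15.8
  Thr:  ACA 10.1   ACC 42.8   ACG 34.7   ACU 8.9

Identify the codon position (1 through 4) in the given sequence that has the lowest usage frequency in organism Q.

4

Codon 1 ACG (Thr): 34.7 per 1000.
Codon 2 UCU (Ser): 15.8 per 1000.
Codon 3 GGA (Gly): 41.2 per 1000.
Codon 4 GCG (Ala): 11.5 per 1000.
Lowest frequency is 11.5 at codon 4.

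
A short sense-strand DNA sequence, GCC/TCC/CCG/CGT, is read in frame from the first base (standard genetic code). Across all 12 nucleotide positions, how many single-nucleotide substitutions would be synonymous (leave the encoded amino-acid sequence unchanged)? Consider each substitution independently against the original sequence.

Codon 1 (GCC, Ala): 3 synonymous substitutions.
Codon 2 (TCC, Ser): 3 synonymous substitutions.
Codon 3 (CCG, Pro): 3 synonymous substitutions.
Codon 4 (CGT, Arg): 3 synonymous substitutions.
Total: 3 + 3 + 3 + 3 = 12.

12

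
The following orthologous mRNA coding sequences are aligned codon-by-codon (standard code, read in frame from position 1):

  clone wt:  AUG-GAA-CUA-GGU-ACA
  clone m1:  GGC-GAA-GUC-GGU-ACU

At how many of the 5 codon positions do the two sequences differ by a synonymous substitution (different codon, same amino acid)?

Codon 1: AUG Met / GGC Gly — nonsynonymous.
Codon 2: GAA Glu / GAA Glu — identical.
Codon 3: CUA Leu / GUC Val — nonsynonymous.
Codon 4: GGU Gly / GGU Gly — identical.
Codon 5: ACA Thr / ACU Thr — synonymous.
Synonymous differences: 1.

1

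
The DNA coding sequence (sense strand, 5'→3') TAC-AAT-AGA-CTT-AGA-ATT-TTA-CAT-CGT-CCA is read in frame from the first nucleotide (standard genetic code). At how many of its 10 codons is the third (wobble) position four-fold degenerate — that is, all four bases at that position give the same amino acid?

3

Codon 1 TAC (Tyr): third position 2-fold.
Codon 2 AAT (Asn): third position 2-fold.
Codon 3 AGA (Arg): third position 2-fold.
Codon 4 CTT (Leu): third position 4-fold.
Codon 5 AGA (Arg): third position 2-fold.
Codon 6 ATT (Ile): third position 3-fold.
Codon 7 TTA (Leu): third position 2-fold.
Codon 8 CAT (His): third position 2-fold.
Codon 9 CGT (Arg): third position 4-fold.
Codon 10 CCA (Pro): third position 4-fold.
Four-fold degenerate third positions: 3.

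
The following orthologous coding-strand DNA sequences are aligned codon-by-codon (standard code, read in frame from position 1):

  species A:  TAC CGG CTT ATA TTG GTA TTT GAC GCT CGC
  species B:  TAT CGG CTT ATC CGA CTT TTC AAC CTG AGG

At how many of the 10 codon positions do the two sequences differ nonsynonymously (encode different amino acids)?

4

Codon 1: TAC Tyr / TAT Tyr — synonymous.
Codon 2: CGG Arg / CGG Arg — identical.
Codon 3: CTT Leu / CTT Leu — identical.
Codon 4: ATA Ile / ATC Ile — synonymous.
Codon 5: TTG Leu / CGA Arg — nonsynonymous.
Codon 6: GTA Val / CTT Leu — nonsynonymous.
Codon 7: TTT Phe / TTC Phe — synonymous.
Codon 8: GAC Asp / AAC Asn — nonsynonymous.
Codon 9: GCT Ala / CTG Leu — nonsynonymous.
Codon 10: CGC Arg / AGG Arg — synonymous.
Nonsynonymous differences: 4.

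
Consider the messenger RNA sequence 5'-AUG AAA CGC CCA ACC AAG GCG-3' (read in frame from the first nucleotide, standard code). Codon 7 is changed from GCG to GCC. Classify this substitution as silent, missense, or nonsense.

silent

Position 21 falls in codon 7: GCG → Ala.
After the substitution the codon is GCC → Ala.
Both encode Ala, so the change is synonymous.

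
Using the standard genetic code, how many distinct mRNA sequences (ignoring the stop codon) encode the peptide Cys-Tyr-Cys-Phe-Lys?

32

Cys: 2 codons.
Tyr: 2 codons.
Cys: 2 codons.
Phe: 2 codons.
Lys: 2 codons.
2 × 2 × 2 × 2 × 2 = 32.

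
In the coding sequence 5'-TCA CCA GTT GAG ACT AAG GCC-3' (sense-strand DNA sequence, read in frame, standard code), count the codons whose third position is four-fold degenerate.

5

Codon 1 TCA (Ser): third position 4-fold.
Codon 2 CCA (Pro): third position 4-fold.
Codon 3 GTT (Val): third position 4-fold.
Codon 4 GAG (Glu): third position 2-fold.
Codon 5 ACT (Thr): third position 4-fold.
Codon 6 AAG (Lys): third position 2-fold.
Codon 7 GCC (Ala): third position 4-fold.
Four-fold degenerate third positions: 5.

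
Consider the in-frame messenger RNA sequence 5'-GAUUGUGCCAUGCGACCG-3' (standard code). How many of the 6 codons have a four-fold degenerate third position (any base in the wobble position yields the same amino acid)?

Codon 1 GAU (Asp): third position 2-fold.
Codon 2 UGU (Cys): third position 2-fold.
Codon 3 GCC (Ala): third position 4-fold.
Codon 4 AUG (Met): third position 1-fold.
Codon 5 CGA (Arg): third position 4-fold.
Codon 6 CCG (Pro): third position 4-fold.
Four-fold degenerate third positions: 3.

3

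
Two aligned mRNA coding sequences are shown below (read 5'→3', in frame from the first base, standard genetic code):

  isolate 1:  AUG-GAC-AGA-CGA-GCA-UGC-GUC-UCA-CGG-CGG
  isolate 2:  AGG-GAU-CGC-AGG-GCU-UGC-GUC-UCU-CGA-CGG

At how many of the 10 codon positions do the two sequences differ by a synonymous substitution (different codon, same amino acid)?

6

Codon 1: AUG Met / AGG Arg — nonsynonymous.
Codon 2: GAC Asp / GAU Asp — synonymous.
Codon 3: AGA Arg / CGC Arg — synonymous.
Codon 4: CGA Arg / AGG Arg — synonymous.
Codon 5: GCA Ala / GCU Ala — synonymous.
Codon 6: UGC Cys / UGC Cys — identical.
Codon 7: GUC Val / GUC Val — identical.
Codon 8: UCA Ser / UCU Ser — synonymous.
Codon 9: CGG Arg / CGA Arg — synonymous.
Codon 10: CGG Arg / CGG Arg — identical.
Synonymous differences: 6.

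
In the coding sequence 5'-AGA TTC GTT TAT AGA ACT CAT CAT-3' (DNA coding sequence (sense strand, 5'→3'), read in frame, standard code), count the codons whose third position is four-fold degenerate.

2

Codon 1 AGA (Arg): third position 2-fold.
Codon 2 TTC (Phe): third position 2-fold.
Codon 3 GTT (Val): third position 4-fold.
Codon 4 TAT (Tyr): third position 2-fold.
Codon 5 AGA (Arg): third position 2-fold.
Codon 6 ACT (Thr): third position 4-fold.
Codon 7 CAT (His): third position 2-fold.
Codon 8 CAT (His): third position 2-fold.
Four-fold degenerate third positions: 2.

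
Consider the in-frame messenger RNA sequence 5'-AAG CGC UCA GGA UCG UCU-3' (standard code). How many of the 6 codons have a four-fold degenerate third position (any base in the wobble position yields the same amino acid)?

Codon 1 AAG (Lys): third position 2-fold.
Codon 2 CGC (Arg): third position 4-fold.
Codon 3 UCA (Ser): third position 4-fold.
Codon 4 GGA (Gly): third position 4-fold.
Codon 5 UCG (Ser): third position 4-fold.
Codon 6 UCU (Ser): third position 4-fold.
Four-fold degenerate third positions: 5.

5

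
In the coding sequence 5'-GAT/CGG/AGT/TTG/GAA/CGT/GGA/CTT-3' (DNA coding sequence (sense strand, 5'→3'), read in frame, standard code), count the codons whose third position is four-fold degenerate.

4

Codon 1 GAT (Asp): third position 2-fold.
Codon 2 CGG (Arg): third position 4-fold.
Codon 3 AGT (Ser): third position 2-fold.
Codon 4 TTG (Leu): third position 2-fold.
Codon 5 GAA (Glu): third position 2-fold.
Codon 6 CGT (Arg): third position 4-fold.
Codon 7 GGA (Gly): third position 4-fold.
Codon 8 CTT (Leu): third position 4-fold.
Four-fold degenerate third positions: 4.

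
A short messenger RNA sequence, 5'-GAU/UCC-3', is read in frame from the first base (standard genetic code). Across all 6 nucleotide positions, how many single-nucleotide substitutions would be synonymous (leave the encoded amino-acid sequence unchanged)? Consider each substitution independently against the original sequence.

4

Codon 1 (GAU, Asp): 1 synonymous substitution.
Codon 2 (UCC, Ser): 3 synonymous substitutions.
Total: 1 + 3 = 4.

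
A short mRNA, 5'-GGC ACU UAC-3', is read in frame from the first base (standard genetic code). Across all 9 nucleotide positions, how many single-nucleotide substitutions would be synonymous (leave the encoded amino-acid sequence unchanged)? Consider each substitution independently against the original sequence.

Codon 1 (GGC, Gly): 3 synonymous substitutions.
Codon 2 (ACU, Thr): 3 synonymous substitutions.
Codon 3 (UAC, Tyr): 1 synonymous substitution.
Total: 3 + 3 + 1 = 7.

7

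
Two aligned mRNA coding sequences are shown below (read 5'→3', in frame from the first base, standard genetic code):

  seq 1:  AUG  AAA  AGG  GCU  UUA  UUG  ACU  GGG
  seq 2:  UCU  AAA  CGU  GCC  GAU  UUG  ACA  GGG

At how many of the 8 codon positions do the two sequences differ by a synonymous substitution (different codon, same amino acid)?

Codon 1: AUG Met / UCU Ser — nonsynonymous.
Codon 2: AAA Lys / AAA Lys — identical.
Codon 3: AGG Arg / CGU Arg — synonymous.
Codon 4: GCU Ala / GCC Ala — synonymous.
Codon 5: UUA Leu / GAU Asp — nonsynonymous.
Codon 6: UUG Leu / UUG Leu — identical.
Codon 7: ACU Thr / ACA Thr — synonymous.
Codon 8: GGG Gly / GGG Gly — identical.
Synonymous differences: 3.

3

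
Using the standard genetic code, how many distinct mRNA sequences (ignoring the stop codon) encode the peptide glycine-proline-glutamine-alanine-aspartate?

256

Gly: 4 codons.
Pro: 4 codons.
Gln: 2 codons.
Ala: 4 codons.
Asp: 2 codons.
4 × 4 × 2 × 4 × 2 = 256.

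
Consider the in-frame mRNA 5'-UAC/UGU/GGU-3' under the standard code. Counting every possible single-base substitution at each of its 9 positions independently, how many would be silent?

5

Codon 1 (UAC, Tyr): 1 synonymous substitution.
Codon 2 (UGU, Cys): 1 synonymous substitution.
Codon 3 (GGU, Gly): 3 synonymous substitutions.
Total: 1 + 1 + 3 = 5.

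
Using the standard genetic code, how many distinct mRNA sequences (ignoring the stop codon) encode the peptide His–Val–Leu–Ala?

192

His: 2 codons.
Val: 4 codons.
Leu: 6 codons.
Ala: 4 codons.
2 × 4 × 6 × 4 = 192.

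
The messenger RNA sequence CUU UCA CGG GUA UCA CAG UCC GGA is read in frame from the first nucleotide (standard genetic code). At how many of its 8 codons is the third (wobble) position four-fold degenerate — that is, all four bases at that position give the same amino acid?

Codon 1 CUU (Leu): third position 4-fold.
Codon 2 UCA (Ser): third position 4-fold.
Codon 3 CGG (Arg): third position 4-fold.
Codon 4 GUA (Val): third position 4-fold.
Codon 5 UCA (Ser): third position 4-fold.
Codon 6 CAG (Gln): third position 2-fold.
Codon 7 UCC (Ser): third position 4-fold.
Codon 8 GGA (Gly): third position 4-fold.
Four-fold degenerate third positions: 7.

7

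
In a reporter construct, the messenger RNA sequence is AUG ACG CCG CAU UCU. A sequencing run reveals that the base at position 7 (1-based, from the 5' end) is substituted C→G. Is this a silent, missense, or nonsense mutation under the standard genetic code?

Position 7 falls in codon 3: CCG → Pro.
After the substitution the codon is GCG → Ala.
Pro ≠ Ala, so this is a missense mutation.

missense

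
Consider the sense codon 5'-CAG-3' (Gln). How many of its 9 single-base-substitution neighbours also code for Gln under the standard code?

1

Position 1: none → 0 synonymous.
Position 2: none → 0 synonymous.
Position 3: CAA → 1 synonymous.
Total: 0 + 0 + 1 = 1.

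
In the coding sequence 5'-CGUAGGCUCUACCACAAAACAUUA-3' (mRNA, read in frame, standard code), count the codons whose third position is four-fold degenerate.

Codon 1 CGU (Arg): third position 4-fold.
Codon 2 AGG (Arg): third position 2-fold.
Codon 3 CUC (Leu): third position 4-fold.
Codon 4 UAC (Tyr): third position 2-fold.
Codon 5 CAC (His): third position 2-fold.
Codon 6 AAA (Lys): third position 2-fold.
Codon 7 ACA (Thr): third position 4-fold.
Codon 8 UUA (Leu): third position 2-fold.
Four-fold degenerate third positions: 3.

3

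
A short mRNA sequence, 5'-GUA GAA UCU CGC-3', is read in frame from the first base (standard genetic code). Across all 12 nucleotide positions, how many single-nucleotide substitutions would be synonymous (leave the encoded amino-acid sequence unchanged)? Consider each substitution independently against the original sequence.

Codon 1 (GUA, Val): 3 synonymous substitutions.
Codon 2 (GAA, Glu): 1 synonymous substitution.
Codon 3 (UCU, Ser): 3 synonymous substitutions.
Codon 4 (CGC, Arg): 3 synonymous substitutions.
Total: 3 + 1 + 3 + 3 = 10.

10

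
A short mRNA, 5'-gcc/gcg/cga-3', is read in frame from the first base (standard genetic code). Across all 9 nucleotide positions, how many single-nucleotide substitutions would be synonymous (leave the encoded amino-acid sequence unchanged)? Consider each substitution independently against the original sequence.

Codon 1 (GCC, Ala): 3 synonymous substitutions.
Codon 2 (GCG, Ala): 3 synonymous substitutions.
Codon 3 (CGA, Arg): 4 synonymous substitutions.
Total: 3 + 3 + 4 = 10.

10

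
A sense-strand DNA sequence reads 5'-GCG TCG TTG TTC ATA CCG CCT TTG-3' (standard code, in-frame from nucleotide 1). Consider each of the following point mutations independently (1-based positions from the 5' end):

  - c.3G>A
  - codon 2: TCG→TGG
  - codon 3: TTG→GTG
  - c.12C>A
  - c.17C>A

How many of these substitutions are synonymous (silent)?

Codon 1: GCG (Ala) → GCA (Ala) — synonymous.
Codon 2: TCG (Ser) → TGG (Trp) — missense.
Codon 3: TTG (Leu) → GTG (Val) — missense.
Codon 4: TTC (Phe) → TTA (Leu) — missense.
Codon 6: CCG (Pro) → CAG (Gln) — missense.
Synonymous: 1 of 5.

1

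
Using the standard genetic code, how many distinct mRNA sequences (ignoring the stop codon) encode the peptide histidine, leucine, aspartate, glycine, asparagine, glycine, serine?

4608

His: 2 codons.
Leu: 6 codons.
Asp: 2 codons.
Gly: 4 codons.
Asn: 2 codons.
Gly: 4 codons.
Ser: 6 codons.
2 × 6 × 2 × 4 × 2 × 4 × 6 = 4608.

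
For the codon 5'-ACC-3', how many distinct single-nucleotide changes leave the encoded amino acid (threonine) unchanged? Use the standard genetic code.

Position 1: none → 0 synonymous.
Position 2: none → 0 synonymous.
Position 3: ACT, ACA, ACG → 3 synonymous.
Total: 0 + 0 + 3 = 3.

3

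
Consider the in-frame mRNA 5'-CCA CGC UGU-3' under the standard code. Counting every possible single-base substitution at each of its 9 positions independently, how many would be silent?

7

Codon 1 (CCA, Pro): 3 synonymous substitutions.
Codon 2 (CGC, Arg): 3 synonymous substitutions.
Codon 3 (UGU, Cys): 1 synonymous substitution.
Total: 3 + 3 + 1 = 7.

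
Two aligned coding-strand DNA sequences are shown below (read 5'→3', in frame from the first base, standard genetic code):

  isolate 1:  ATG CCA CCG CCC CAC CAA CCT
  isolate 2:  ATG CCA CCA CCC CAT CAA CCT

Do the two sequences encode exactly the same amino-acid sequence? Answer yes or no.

yes

Codon 1: ATG Met / ATG Met — identical.
Codon 2: CCA Pro / CCA Pro — identical.
Codon 3: CCG Pro / CCA Pro — synonymous.
Codon 4: CCC Pro / CCC Pro — identical.
Codon 5: CAC His / CAT His — synonymous.
Codon 6: CAA Gln / CAA Gln — identical.
Codon 7: CCT Pro / CCT Pro — identical.
Nonsynonymous differences: 0 → same protein.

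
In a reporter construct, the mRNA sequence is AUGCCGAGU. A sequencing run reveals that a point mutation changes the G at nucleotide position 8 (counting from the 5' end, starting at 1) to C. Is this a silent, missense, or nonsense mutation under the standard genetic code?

Position 8 falls in codon 3: AGU → Ser.
After the substitution the codon is ACU → Thr.
Ser ≠ Thr, so this is a missense mutation.

missense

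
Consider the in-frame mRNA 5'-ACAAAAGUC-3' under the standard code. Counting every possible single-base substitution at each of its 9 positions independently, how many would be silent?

Codon 1 (ACA, Thr): 3 synonymous substitutions.
Codon 2 (AAA, Lys): 1 synonymous substitution.
Codon 3 (GUC, Val): 3 synonymous substitutions.
Total: 3 + 1 + 3 = 7.

7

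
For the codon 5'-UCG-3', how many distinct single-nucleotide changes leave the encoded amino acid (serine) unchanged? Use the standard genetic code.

Position 1: none → 0 synonymous.
Position 2: none → 0 synonymous.
Position 3: UCU, UCC, UCA → 3 synonymous.
Total: 0 + 0 + 3 = 3.

3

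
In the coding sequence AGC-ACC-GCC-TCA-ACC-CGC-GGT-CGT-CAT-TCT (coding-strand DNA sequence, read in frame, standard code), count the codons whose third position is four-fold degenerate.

8

Codon 1 AGC (Ser): third position 2-fold.
Codon 2 ACC (Thr): third position 4-fold.
Codon 3 GCC (Ala): third position 4-fold.
Codon 4 TCA (Ser): third position 4-fold.
Codon 5 ACC (Thr): third position 4-fold.
Codon 6 CGC (Arg): third position 4-fold.
Codon 7 GGT (Gly): third position 4-fold.
Codon 8 CGT (Arg): third position 4-fold.
Codon 9 CAT (His): third position 2-fold.
Codon 10 TCT (Ser): third position 4-fold.
Four-fold degenerate third positions: 8.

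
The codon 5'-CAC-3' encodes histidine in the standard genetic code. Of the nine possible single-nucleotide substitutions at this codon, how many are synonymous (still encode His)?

1

Position 1: none → 0 synonymous.
Position 2: none → 0 synonymous.
Position 3: CAT → 1 synonymous.
Total: 0 + 0 + 1 = 1.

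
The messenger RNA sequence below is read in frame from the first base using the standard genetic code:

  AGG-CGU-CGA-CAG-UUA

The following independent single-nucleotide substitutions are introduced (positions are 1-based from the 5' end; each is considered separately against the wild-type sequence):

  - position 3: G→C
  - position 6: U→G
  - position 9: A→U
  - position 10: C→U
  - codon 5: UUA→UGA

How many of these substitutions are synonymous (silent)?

Codon 1: AGG (Arg) → AGC (Ser) — missense.
Codon 2: CGU (Arg) → CGG (Arg) — synonymous.
Codon 3: CGA (Arg) → CGU (Arg) — synonymous.
Codon 4: CAG (Gln) → UAG (Stop) — nonsense.
Codon 5: UUA (Leu) → UGA (Stop) — nonsense.
Synonymous: 2 of 5.

2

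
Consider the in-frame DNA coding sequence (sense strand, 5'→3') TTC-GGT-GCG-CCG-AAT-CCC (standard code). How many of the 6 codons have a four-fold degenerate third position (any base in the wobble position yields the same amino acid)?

4

Codon 1 TTC (Phe): third position 2-fold.
Codon 2 GGT (Gly): third position 4-fold.
Codon 3 GCG (Ala): third position 4-fold.
Codon 4 CCG (Pro): third position 4-fold.
Codon 5 AAT (Asn): third position 2-fold.
Codon 6 CCC (Pro): third position 4-fold.
Four-fold degenerate third positions: 4.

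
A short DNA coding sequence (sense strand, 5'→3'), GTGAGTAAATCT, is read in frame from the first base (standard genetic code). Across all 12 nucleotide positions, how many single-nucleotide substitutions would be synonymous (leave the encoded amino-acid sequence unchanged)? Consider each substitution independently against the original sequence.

Codon 1 (GTG, Val): 3 synonymous substitutions.
Codon 2 (AGT, Ser): 1 synonymous substitution.
Codon 3 (AAA, Lys): 1 synonymous substitution.
Codon 4 (TCT, Ser): 3 synonymous substitutions.
Total: 3 + 1 + 1 + 3 = 8.

8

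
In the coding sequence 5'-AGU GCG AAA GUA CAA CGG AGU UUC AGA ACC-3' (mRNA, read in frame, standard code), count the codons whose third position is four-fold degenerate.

4

Codon 1 AGU (Ser): third position 2-fold.
Codon 2 GCG (Ala): third position 4-fold.
Codon 3 AAA (Lys): third position 2-fold.
Codon 4 GUA (Val): third position 4-fold.
Codon 5 CAA (Gln): third position 2-fold.
Codon 6 CGG (Arg): third position 4-fold.
Codon 7 AGU (Ser): third position 2-fold.
Codon 8 UUC (Phe): third position 2-fold.
Codon 9 AGA (Arg): third position 2-fold.
Codon 10 ACC (Thr): third position 4-fold.
Four-fold degenerate third positions: 4.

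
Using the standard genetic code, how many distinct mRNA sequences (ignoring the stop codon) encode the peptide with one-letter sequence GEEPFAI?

1536

Gly: 4 codons.
Glu: 2 codons.
Glu: 2 codons.
Pro: 4 codons.
Phe: 2 codons.
Ala: 4 codons.
Ile: 3 codons.
4 × 2 × 2 × 4 × 2 × 4 × 3 = 1536.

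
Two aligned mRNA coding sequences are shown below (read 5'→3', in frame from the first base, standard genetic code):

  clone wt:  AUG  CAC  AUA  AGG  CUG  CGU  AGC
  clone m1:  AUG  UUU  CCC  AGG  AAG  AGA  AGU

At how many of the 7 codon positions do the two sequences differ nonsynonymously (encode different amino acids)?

Codon 1: AUG Met / AUG Met — identical.
Codon 2: CAC His / UUU Phe — nonsynonymous.
Codon 3: AUA Ile / CCC Pro — nonsynonymous.
Codon 4: AGG Arg / AGG Arg — identical.
Codon 5: CUG Leu / AAG Lys — nonsynonymous.
Codon 6: CGU Arg / AGA Arg — synonymous.
Codon 7: AGC Ser / AGU Ser — synonymous.
Nonsynonymous differences: 3.

3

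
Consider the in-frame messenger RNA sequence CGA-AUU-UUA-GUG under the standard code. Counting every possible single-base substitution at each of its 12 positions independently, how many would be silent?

11

Codon 1 (CGA, Arg): 4 synonymous substitutions.
Codon 2 (AUU, Ile): 2 synonymous substitutions.
Codon 3 (UUA, Leu): 2 synonymous substitutions.
Codon 4 (GUG, Val): 3 synonymous substitutions.
Total: 4 + 2 + 2 + 3 = 11.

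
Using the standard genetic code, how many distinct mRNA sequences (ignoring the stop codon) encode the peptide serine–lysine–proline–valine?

192

Ser: 6 codons.
Lys: 2 codons.
Pro: 4 codons.
Val: 4 codons.
6 × 2 × 4 × 4 = 192.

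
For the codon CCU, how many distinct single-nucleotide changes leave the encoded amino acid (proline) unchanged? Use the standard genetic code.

3

Position 1: none → 0 synonymous.
Position 2: none → 0 synonymous.
Position 3: CCC, CCA, CCG → 3 synonymous.
Total: 0 + 0 + 3 = 3.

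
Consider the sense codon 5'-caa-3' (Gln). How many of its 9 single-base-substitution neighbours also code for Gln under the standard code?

1

Position 1: none → 0 synonymous.
Position 2: none → 0 synonymous.
Position 3: CAG → 1 synonymous.
Total: 0 + 0 + 1 = 1.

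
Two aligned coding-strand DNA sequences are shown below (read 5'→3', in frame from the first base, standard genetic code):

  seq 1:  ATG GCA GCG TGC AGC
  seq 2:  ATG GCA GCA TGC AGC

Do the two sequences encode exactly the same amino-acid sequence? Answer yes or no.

yes

Codon 1: ATG Met / ATG Met — identical.
Codon 2: GCA Ala / GCA Ala — identical.
Codon 3: GCG Ala / GCA Ala — synonymous.
Codon 4: TGC Cys / TGC Cys — identical.
Codon 5: AGC Ser / AGC Ser — identical.
Nonsynonymous differences: 0 → same protein.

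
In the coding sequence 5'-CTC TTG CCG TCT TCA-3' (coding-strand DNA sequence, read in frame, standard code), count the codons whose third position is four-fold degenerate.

Codon 1 CTC (Leu): third position 4-fold.
Codon 2 TTG (Leu): third position 2-fold.
Codon 3 CCG (Pro): third position 4-fold.
Codon 4 TCT (Ser): third position 4-fold.
Codon 5 TCA (Ser): third position 4-fold.
Four-fold degenerate third positions: 4.

4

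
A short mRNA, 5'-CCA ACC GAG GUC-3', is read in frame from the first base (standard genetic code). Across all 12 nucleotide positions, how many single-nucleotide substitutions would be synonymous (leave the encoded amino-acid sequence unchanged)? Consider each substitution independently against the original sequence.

10

Codon 1 (CCA, Pro): 3 synonymous substitutions.
Codon 2 (ACC, Thr): 3 synonymous substitutions.
Codon 3 (GAG, Glu): 1 synonymous substitution.
Codon 4 (GUC, Val): 3 synonymous substitutions.
Total: 3 + 3 + 1 + 3 = 10.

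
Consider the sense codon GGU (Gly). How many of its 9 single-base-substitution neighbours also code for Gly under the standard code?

3

Position 1: none → 0 synonymous.
Position 2: none → 0 synonymous.
Position 3: GGC, GGA, GGG → 3 synonymous.
Total: 0 + 0 + 3 = 3.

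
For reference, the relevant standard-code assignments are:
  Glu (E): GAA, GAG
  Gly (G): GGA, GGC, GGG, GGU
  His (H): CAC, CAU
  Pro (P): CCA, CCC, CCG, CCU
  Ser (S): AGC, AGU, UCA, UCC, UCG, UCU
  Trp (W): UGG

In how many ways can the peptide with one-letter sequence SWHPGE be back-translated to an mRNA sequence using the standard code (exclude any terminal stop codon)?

384

Ser: 6 codons.
Trp: 1 codon.
His: 2 codons.
Pro: 4 codons.
Gly: 4 codons.
Glu: 2 codons.
6 × 1 × 2 × 4 × 4 × 2 = 384.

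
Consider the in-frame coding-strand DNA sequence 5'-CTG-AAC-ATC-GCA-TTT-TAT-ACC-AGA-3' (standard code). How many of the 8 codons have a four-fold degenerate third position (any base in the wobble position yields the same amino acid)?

3

Codon 1 CTG (Leu): third position 4-fold.
Codon 2 AAC (Asn): third position 2-fold.
Codon 3 ATC (Ile): third position 3-fold.
Codon 4 GCA (Ala): third position 4-fold.
Codon 5 TTT (Phe): third position 2-fold.
Codon 6 TAT (Tyr): third position 2-fold.
Codon 7 ACC (Thr): third position 4-fold.
Codon 8 AGA (Arg): third position 2-fold.
Four-fold degenerate third positions: 3.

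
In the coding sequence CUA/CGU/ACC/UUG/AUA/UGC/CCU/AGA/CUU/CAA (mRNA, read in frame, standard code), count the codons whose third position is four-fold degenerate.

5

Codon 1 CUA (Leu): third position 4-fold.
Codon 2 CGU (Arg): third position 4-fold.
Codon 3 ACC (Thr): third position 4-fold.
Codon 4 UUG (Leu): third position 2-fold.
Codon 5 AUA (Ile): third position 3-fold.
Codon 6 UGC (Cys): third position 2-fold.
Codon 7 CCU (Pro): third position 4-fold.
Codon 8 AGA (Arg): third position 2-fold.
Codon 9 CUU (Leu): third position 4-fold.
Codon 10 CAA (Gln): third position 2-fold.
Four-fold degenerate third positions: 5.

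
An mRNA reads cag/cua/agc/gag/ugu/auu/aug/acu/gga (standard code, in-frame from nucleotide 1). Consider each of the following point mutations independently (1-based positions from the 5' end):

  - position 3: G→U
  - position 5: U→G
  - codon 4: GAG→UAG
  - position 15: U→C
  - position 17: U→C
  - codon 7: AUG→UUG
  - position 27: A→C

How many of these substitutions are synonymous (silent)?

Codon 1: CAG (Gln) → CAU (His) — missense.
Codon 2: CUA (Leu) → CGA (Arg) — missense.
Codon 4: GAG (Glu) → UAG (Stop) — nonsense.
Codon 5: UGU (Cys) → UGC (Cys) — synonymous.
Codon 6: AUU (Ile) → ACU (Thr) — missense.
Codon 7: AUG (Met) → UUG (Leu) — missense.
Codon 9: GGA (Gly) → GGC (Gly) — synonymous.
Synonymous: 2 of 7.

2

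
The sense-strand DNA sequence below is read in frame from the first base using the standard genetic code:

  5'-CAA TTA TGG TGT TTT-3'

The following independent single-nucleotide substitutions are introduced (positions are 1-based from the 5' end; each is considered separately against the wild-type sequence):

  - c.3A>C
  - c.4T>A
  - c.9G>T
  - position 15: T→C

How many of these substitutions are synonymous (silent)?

Codon 1: CAA (Gln) → CAC (His) — missense.
Codon 2: TTA (Leu) → ATA (Ile) — missense.
Codon 3: TGG (Trp) → TGT (Cys) — missense.
Codon 5: TTT (Phe) → TTC (Phe) — synonymous.
Synonymous: 1 of 4.

1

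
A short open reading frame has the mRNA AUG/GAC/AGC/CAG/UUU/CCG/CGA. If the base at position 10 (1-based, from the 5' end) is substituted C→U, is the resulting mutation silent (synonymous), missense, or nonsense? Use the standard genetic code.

Position 10 falls in codon 4: CAG → Gln.
After the substitution the codon is UAG → Stop.
The new codon is a stop codon, so this is a nonsense mutation.

nonsense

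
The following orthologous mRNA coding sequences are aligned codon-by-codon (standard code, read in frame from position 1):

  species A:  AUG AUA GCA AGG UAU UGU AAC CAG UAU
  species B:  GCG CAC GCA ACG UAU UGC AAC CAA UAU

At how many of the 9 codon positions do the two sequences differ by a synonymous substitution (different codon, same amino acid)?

Codon 1: AUG Met / GCG Ala — nonsynonymous.
Codon 2: AUA Ile / CAC His — nonsynonymous.
Codon 3: GCA Ala / GCA Ala — identical.
Codon 4: AGG Arg / ACG Thr — nonsynonymous.
Codon 5: UAU Tyr / UAU Tyr — identical.
Codon 6: UGU Cys / UGC Cys — synonymous.
Codon 7: AAC Asn / AAC Asn — identical.
Codon 8: CAG Gln / CAA Gln — synonymous.
Codon 9: UAU Tyr / UAU Tyr — identical.
Synonymous differences: 2.

2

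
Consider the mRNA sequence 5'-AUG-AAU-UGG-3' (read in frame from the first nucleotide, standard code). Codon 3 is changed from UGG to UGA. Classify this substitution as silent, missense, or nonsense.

Position 9 falls in codon 3: UGG → Trp.
After the substitution the codon is UGA → Stop.
The new codon is a stop codon, so this is a nonsense mutation.

nonsense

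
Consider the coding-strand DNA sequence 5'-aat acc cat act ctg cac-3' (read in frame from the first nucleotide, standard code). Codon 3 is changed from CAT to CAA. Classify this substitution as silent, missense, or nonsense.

Position 9 falls in codon 3: CAT → His.
After the substitution the codon is CAA → Gln.
His ≠ Gln, so this is a missense mutation.

missense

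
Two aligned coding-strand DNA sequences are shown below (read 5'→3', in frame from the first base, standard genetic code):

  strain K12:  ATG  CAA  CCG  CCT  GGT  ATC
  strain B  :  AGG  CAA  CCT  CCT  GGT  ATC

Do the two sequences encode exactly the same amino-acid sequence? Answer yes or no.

no

Codon 1: ATG Met / AGG Arg — nonsynonymous.
Codon 2: CAA Gln / CAA Gln — identical.
Codon 3: CCG Pro / CCT Pro — synonymous.
Codon 4: CCT Pro / CCT Pro — identical.
Codon 5: GGT Gly / GGT Gly — identical.
Codon 6: ATC Ile / ATC Ile — identical.
Nonsynonymous differences: 1 → different protein.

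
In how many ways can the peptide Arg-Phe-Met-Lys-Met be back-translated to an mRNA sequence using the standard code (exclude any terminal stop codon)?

24

Arg: 6 codons.
Phe: 2 codons.
Met: 1 codon.
Lys: 2 codons.
Met: 1 codon.
6 × 2 × 1 × 2 × 1 = 24.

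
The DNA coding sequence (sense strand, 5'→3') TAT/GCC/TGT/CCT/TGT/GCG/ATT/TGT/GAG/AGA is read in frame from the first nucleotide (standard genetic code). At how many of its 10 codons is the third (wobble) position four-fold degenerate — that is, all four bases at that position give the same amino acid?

Codon 1 TAT (Tyr): third position 2-fold.
Codon 2 GCC (Ala): third position 4-fold.
Codon 3 TGT (Cys): third position 2-fold.
Codon 4 CCT (Pro): third position 4-fold.
Codon 5 TGT (Cys): third position 2-fold.
Codon 6 GCG (Ala): third position 4-fold.
Codon 7 ATT (Ile): third position 3-fold.
Codon 8 TGT (Cys): third position 2-fold.
Codon 9 GAG (Glu): third position 2-fold.
Codon 10 AGA (Arg): third position 2-fold.
Four-fold degenerate third positions: 3.

3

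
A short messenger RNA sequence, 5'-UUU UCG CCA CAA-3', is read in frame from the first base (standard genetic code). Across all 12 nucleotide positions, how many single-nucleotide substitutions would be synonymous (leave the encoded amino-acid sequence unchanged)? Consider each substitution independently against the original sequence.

Codon 1 (UUU, Phe): 1 synonymous substitution.
Codon 2 (UCG, Ser): 3 synonymous substitutions.
Codon 3 (CCA, Pro): 3 synonymous substitutions.
Codon 4 (CAA, Gln): 1 synonymous substitution.
Total: 1 + 3 + 3 + 1 = 8.

8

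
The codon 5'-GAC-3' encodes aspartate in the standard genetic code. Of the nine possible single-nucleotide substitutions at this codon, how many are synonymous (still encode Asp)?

1

Position 1: none → 0 synonymous.
Position 2: none → 0 synonymous.
Position 3: GAT → 1 synonymous.
Total: 0 + 0 + 1 = 1.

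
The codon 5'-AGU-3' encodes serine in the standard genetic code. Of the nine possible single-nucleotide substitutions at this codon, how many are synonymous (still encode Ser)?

1

Position 1: none → 0 synonymous.
Position 2: none → 0 synonymous.
Position 3: AGC → 1 synonymous.
Total: 0 + 0 + 1 = 1.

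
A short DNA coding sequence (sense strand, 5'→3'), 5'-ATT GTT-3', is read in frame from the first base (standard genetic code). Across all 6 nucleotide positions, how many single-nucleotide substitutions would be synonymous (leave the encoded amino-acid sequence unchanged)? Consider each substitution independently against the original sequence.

Codon 1 (ATT, Ile): 2 synonymous substitutions.
Codon 2 (GTT, Val): 3 synonymous substitutions.
Total: 2 + 3 = 5.

5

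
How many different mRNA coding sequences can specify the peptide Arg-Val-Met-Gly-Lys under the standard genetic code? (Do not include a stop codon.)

Arg: 6 codons.
Val: 4 codons.
Met: 1 codon.
Gly: 4 codons.
Lys: 2 codons.
6 × 4 × 1 × 4 × 2 = 192.

192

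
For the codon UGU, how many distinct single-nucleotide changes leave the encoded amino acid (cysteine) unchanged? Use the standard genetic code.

1

Position 1: none → 0 synonymous.
Position 2: none → 0 synonymous.
Position 3: UGC → 1 synonymous.
Total: 0 + 0 + 1 = 1.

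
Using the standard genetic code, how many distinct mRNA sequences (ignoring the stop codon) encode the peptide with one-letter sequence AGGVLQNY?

12288

Ala: 4 codons.
Gly: 4 codons.
Gly: 4 codons.
Val: 4 codons.
Leu: 6 codons.
Gln: 2 codons.
Asn: 2 codons.
Tyr: 2 codons.
4 × 4 × 4 × 4 × 6 × 2 × 2 × 2 = 12288.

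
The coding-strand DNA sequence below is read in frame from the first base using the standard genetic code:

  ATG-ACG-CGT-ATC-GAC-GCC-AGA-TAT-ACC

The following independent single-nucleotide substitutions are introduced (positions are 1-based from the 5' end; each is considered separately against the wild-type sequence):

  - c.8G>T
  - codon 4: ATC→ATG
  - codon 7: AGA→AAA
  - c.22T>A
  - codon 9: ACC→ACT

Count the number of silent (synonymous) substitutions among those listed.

Codon 3: CGT (Arg) → CTT (Leu) — missense.
Codon 4: ATC (Ile) → ATG (Met) — missense.
Codon 7: AGA (Arg) → AAA (Lys) — missense.
Codon 8: TAT (Tyr) → AAT (Asn) — missense.
Codon 9: ACC (Thr) → ACT (Thr) — synonymous.
Synonymous: 1 of 5.

1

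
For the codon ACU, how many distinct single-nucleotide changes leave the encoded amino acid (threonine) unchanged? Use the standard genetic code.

3

Position 1: none → 0 synonymous.
Position 2: none → 0 synonymous.
Position 3: ACC, ACA, ACG → 3 synonymous.
Total: 0 + 0 + 3 = 3.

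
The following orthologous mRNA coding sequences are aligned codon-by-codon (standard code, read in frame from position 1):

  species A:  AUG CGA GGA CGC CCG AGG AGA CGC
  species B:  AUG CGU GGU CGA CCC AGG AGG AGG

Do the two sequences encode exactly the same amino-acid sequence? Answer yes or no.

yes

Codon 1: AUG Met / AUG Met — identical.
Codon 2: CGA Arg / CGU Arg — synonymous.
Codon 3: GGA Gly / GGU Gly — synonymous.
Codon 4: CGC Arg / CGA Arg — synonymous.
Codon 5: CCG Pro / CCC Pro — synonymous.
Codon 6: AGG Arg / AGG Arg — identical.
Codon 7: AGA Arg / AGG Arg — synonymous.
Codon 8: CGC Arg / AGG Arg — synonymous.
Nonsynonymous differences: 0 → same protein.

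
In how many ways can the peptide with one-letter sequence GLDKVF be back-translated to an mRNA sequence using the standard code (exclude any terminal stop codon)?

768

Gly: 4 codons.
Leu: 6 codons.
Asp: 2 codons.
Lys: 2 codons.
Val: 4 codons.
Phe: 2 codons.
4 × 6 × 2 × 2 × 4 × 2 = 768.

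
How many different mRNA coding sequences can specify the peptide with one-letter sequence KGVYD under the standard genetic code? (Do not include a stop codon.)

128

Lys: 2 codons.
Gly: 4 codons.
Val: 4 codons.
Tyr: 2 codons.
Asp: 2 codons.
2 × 4 × 4 × 2 × 2 = 128.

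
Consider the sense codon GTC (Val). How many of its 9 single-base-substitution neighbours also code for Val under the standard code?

3

Position 1: none → 0 synonymous.
Position 2: none → 0 synonymous.
Position 3: GTT, GTA, GTG → 3 synonymous.
Total: 0 + 0 + 3 = 3.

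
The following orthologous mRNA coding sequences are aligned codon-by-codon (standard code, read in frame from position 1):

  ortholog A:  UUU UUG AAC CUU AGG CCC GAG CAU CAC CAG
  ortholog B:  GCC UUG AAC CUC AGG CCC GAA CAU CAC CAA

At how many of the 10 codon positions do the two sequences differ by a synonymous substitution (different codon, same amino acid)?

3

Codon 1: UUU Phe / GCC Ala — nonsynonymous.
Codon 2: UUG Leu / UUG Leu — identical.
Codon 3: AAC Asn / AAC Asn — identical.
Codon 4: CUU Leu / CUC Leu — synonymous.
Codon 5: AGG Arg / AGG Arg — identical.
Codon 6: CCC Pro / CCC Pro — identical.
Codon 7: GAG Glu / GAA Glu — synonymous.
Codon 8: CAU His / CAU His — identical.
Codon 9: CAC His / CAC His — identical.
Codon 10: CAG Gln / CAA Gln — synonymous.
Synonymous differences: 3.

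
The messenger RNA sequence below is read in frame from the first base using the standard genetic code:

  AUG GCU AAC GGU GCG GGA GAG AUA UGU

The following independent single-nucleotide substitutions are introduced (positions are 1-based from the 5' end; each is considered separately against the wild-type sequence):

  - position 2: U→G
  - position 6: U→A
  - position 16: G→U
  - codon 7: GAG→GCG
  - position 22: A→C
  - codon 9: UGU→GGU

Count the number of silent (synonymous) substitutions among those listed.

1

Codon 1: AUG (Met) → AGG (Arg) — missense.
Codon 2: GCU (Ala) → GCA (Ala) — synonymous.
Codon 6: GGA (Gly) → UGA (Stop) — nonsense.
Codon 7: GAG (Glu) → GCG (Ala) — missense.
Codon 8: AUA (Ile) → CUA (Leu) — missense.
Codon 9: UGU (Cys) → GGU (Gly) — missense.
Synonymous: 1 of 6.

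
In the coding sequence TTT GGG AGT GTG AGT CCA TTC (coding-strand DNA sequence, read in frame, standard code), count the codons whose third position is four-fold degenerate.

3

Codon 1 TTT (Phe): third position 2-fold.
Codon 2 GGG (Gly): third position 4-fold.
Codon 3 AGT (Ser): third position 2-fold.
Codon 4 GTG (Val): third position 4-fold.
Codon 5 AGT (Ser): third position 2-fold.
Codon 6 CCA (Pro): third position 4-fold.
Codon 7 TTC (Phe): third position 2-fold.
Four-fold degenerate third positions: 3.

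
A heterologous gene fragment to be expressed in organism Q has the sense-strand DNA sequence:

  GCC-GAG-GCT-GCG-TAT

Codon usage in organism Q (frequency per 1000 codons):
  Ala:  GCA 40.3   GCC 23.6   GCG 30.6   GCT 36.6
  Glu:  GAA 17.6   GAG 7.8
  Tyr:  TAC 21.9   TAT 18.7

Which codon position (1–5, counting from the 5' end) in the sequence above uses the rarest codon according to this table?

2

Codon 1 GCC (Ala): 23.6 per 1000.
Codon 2 GAG (Glu): 7.8 per 1000.
Codon 3 GCT (Ala): 36.6 per 1000.
Codon 4 GCG (Ala): 30.6 per 1000.
Codon 5 TAT (Tyr): 18.7 per 1000.
Lowest frequency is 7.8 at codon 2.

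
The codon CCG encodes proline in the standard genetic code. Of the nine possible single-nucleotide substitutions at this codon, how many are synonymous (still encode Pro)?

Position 1: none → 0 synonymous.
Position 2: none → 0 synonymous.
Position 3: CCU, CCC, CCA → 3 synonymous.
Total: 0 + 0 + 3 = 3.

3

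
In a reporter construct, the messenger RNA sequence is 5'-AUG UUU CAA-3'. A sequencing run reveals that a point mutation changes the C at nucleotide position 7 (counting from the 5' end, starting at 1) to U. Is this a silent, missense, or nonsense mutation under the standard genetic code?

nonsense

Position 7 falls in codon 3: CAA → Gln.
After the substitution the codon is UAA → Stop.
The new codon is a stop codon, so this is a nonsense mutation.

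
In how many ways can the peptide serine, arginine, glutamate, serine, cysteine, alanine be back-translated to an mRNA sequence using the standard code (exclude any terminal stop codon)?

3456

Ser: 6 codons.
Arg: 6 codons.
Glu: 2 codons.
Ser: 6 codons.
Cys: 2 codons.
Ala: 4 codons.
6 × 6 × 2 × 6 × 2 × 4 = 3456.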